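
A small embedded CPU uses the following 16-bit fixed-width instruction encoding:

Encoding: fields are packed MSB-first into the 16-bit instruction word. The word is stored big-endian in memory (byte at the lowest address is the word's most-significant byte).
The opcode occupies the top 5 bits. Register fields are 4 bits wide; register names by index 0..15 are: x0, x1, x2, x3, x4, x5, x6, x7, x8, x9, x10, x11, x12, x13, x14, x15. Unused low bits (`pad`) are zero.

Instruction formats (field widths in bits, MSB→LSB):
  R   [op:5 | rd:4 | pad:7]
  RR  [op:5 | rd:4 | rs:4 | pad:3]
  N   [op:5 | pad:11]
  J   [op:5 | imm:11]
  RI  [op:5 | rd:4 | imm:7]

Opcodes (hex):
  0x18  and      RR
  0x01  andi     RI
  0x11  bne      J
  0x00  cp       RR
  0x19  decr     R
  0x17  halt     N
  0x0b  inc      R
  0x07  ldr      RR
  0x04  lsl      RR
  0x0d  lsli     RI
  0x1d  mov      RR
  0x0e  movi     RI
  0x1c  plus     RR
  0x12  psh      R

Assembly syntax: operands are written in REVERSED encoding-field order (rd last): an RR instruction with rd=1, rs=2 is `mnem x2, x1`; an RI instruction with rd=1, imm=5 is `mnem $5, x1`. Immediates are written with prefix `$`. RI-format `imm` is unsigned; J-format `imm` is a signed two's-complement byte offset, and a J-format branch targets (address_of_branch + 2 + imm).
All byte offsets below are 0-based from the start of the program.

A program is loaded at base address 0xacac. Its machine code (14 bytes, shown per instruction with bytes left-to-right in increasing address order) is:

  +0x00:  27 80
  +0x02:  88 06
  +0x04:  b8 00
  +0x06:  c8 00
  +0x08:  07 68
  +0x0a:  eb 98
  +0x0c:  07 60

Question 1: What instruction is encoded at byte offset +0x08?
off 0x08: read 07 68 as big → 0x0768
  top 5b → 0x0 → cp [RR]
  [10:7] rd=14 = x14
  [6:3] rs=13 = x13

cp x13, x14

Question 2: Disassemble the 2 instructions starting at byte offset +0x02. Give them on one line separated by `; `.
[02] 88 06 → 0x8806
  op=0x8806>>11=0x11 ⇒ bne (J)
  imm: (w>>0)&0x7ff=0x6 → $6
[04] b8 00 → 0xb800
  op=0xb800>>11=0x17 ⇒ halt (N)

bne $6; halt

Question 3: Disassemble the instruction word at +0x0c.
cp x12, x14

@+0c  big-endian(07 60) = 0x0760
  top 5b → 0x0 → cp [RR]
  rd: (w>>7)&0xf=0xe → x14
  rs: (w>>3)&0xf=0xc → x12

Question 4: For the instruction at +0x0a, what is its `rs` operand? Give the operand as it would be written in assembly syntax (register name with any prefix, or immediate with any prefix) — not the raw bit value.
off 0x0a: read eb 98 as big → 0xeb98
  top 5b → 0x1d → mov [RR]
  rd: (w>>7)&0xf=0x7 → x7
  rs: (w>>3)&0xf=0x3 → x3

x3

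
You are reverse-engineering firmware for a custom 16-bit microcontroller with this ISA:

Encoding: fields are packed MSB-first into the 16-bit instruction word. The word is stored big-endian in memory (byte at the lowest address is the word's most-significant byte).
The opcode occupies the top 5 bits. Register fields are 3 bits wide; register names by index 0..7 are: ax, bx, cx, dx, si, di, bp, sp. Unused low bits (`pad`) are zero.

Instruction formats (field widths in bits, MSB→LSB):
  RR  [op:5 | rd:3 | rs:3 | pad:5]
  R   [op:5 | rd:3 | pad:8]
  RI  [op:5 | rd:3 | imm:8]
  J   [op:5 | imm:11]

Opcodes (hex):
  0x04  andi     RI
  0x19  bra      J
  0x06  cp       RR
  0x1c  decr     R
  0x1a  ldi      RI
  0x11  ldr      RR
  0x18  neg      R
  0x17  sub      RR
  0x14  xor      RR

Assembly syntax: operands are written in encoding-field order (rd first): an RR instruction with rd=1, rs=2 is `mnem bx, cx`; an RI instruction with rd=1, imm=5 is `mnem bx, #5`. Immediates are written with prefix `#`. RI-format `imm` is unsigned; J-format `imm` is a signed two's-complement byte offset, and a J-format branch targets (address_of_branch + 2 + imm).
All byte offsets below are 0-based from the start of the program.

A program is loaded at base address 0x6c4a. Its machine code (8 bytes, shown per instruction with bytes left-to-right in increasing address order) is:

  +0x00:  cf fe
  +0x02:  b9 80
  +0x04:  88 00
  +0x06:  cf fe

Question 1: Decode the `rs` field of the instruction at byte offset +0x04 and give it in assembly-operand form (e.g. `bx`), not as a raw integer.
ax

+0x04: 88 00 ⇒ word 0x8800 (big)
  op=0x8800>>11=0x11 ⇒ ldr (RR)
  [10:8] rd=0 = ax
  [7:5] rs=0 = ax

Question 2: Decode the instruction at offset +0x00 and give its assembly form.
@+00  big-endian(cf fe) = 0xcffe
  opcode bits[15:11]=0x19: bra/J
  imm@[10:0]=0x7fe (s11→-2) ⇒ #-2

bra #-2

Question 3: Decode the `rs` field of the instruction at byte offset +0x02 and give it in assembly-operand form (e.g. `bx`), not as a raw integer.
+0x02: b9 80 ⇒ word 0xb980 (big)
  op=0xb980>>11=0x17 ⇒ sub (RR)
  rd@[10:8]=0x1 ⇒ bx
  rs@[7:5]=0x4 ⇒ si

si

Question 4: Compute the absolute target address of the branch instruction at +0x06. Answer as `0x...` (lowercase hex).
0x6c50

off 0x06: read cf fe as big → 0xcffe
  opcode bits[15:11]=0x19: bra/J
  [10:0] imm=2046 (s11→-2) = #-2
  target = base 0x6c4a + off 0x06 + 2 + imm -2 = 0x6c50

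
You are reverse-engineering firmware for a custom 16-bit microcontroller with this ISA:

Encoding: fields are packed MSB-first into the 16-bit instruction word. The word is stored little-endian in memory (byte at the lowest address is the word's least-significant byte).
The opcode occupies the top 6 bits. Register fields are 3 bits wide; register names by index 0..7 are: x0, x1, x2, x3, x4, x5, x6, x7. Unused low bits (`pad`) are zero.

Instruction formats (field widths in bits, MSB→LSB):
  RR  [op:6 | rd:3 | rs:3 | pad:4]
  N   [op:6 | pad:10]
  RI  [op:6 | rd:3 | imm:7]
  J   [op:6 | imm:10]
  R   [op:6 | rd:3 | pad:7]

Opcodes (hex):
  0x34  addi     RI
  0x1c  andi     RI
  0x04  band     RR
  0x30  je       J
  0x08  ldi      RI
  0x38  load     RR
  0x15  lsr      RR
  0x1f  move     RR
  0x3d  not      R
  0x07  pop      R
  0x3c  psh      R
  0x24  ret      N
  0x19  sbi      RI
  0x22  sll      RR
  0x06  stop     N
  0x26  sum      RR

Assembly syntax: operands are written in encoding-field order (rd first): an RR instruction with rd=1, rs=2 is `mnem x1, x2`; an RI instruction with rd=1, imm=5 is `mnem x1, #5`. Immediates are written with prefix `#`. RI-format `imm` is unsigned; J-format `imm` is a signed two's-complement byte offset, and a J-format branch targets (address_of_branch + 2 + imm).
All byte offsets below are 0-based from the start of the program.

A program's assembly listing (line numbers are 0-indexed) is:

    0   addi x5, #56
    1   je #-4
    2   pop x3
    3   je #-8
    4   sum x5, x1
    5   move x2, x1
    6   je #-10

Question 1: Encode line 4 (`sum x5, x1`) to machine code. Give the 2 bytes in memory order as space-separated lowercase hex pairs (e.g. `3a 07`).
90 9a

line 4 (sum): pack op=0x26:6|rd=5:3|rs=1:3|pad=0:4 = 0x9a90; little→ 90 9a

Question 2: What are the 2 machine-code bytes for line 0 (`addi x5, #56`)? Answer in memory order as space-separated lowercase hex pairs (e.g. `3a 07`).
L0: addi op=0x34:6|rd=5:3|imm=56:7 ⇒ 0xd2b8 ⇒ little b8 d2

b8 d2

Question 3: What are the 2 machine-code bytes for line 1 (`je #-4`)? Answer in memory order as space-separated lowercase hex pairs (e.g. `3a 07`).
L1: je op=0x30:6|imm=-4:10 ⇒ 0xc3fc ⇒ little fc c3

fc c3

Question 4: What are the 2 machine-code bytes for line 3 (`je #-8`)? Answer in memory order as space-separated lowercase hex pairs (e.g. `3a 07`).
f8 c3

L3: je op=0x30:6|imm=-8:10 ⇒ 0xc3f8 ⇒ little f8 c3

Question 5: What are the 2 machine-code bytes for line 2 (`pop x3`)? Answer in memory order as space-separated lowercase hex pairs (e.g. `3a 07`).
L2: pop op=0x7:6|rd=3:3|pad=0:7 ⇒ 0x1d80 ⇒ little 80 1d

80 1d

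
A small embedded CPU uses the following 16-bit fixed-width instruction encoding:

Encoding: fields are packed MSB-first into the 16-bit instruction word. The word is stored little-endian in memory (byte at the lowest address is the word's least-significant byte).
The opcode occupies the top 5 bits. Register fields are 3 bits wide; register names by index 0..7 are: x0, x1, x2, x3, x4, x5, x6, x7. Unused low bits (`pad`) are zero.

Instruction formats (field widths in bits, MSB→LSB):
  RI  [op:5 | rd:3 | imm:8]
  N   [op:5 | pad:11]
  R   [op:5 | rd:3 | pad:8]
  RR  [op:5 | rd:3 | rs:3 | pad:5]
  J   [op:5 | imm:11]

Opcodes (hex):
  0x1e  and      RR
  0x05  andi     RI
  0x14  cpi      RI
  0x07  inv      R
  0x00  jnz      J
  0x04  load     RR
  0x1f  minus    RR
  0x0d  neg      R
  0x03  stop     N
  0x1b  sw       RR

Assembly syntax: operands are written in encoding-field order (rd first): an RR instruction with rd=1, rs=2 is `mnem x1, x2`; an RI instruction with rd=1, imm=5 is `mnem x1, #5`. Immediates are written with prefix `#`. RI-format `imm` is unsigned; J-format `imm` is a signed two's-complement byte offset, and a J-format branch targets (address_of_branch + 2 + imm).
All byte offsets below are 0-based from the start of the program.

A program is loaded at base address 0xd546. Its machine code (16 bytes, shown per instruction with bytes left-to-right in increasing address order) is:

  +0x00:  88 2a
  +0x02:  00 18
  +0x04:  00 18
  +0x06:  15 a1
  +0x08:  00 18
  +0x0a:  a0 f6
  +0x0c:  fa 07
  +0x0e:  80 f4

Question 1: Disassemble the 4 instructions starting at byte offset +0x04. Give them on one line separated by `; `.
stop; cpi x1, #21; stop; and x6, x5

@+04  little-endian(00 18) = 0x1800
  opcode bits[15:11]=0x3: stop/N
@+06  little-endian(15 a1) = 0xa115
  opcode bits[15:11]=0x14: cpi/RI
  rd@[10:8]=0x1 ⇒ x1
  imm@[7:0]=0x15 ⇒ #21
@+08  little-endian(00 18) = 0x1800
  opcode bits[15:11]=0x3: stop/N
@+0a  little-endian(a0 f6) = 0xf6a0
  opcode bits[15:11]=0x1e: and/RR
  rd@[10:8]=0x6 ⇒ x6
  rs@[7:5]=0x5 ⇒ x5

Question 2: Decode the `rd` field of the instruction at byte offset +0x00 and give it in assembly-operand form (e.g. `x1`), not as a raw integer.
x2

[00] 88 2a → 0x2a88
  op=0x2a88>>11=0x5 ⇒ andi (RI)
  [10:8] rd=2 = x2
  [7:0] imm=136 = #136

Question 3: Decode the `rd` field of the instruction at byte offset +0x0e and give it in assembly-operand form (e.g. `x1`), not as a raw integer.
[0e] 80 f4 → 0xf480
  top 5b → 0x1e → and [RR]
  [10:8] rd=4 = x4
  [7:5] rs=4 = x4

x4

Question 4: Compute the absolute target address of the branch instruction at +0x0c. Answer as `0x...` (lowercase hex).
0xd54e

[0c] fa 07 → 0x07fa
  top 5b → 0x0 → jnz [J]
  imm: (w>>0)&0x7ff=0x7fa (s11→-6) → #-6
  target = base 0xd546 + off 0x0c + 2 + imm -6 = 0xd54e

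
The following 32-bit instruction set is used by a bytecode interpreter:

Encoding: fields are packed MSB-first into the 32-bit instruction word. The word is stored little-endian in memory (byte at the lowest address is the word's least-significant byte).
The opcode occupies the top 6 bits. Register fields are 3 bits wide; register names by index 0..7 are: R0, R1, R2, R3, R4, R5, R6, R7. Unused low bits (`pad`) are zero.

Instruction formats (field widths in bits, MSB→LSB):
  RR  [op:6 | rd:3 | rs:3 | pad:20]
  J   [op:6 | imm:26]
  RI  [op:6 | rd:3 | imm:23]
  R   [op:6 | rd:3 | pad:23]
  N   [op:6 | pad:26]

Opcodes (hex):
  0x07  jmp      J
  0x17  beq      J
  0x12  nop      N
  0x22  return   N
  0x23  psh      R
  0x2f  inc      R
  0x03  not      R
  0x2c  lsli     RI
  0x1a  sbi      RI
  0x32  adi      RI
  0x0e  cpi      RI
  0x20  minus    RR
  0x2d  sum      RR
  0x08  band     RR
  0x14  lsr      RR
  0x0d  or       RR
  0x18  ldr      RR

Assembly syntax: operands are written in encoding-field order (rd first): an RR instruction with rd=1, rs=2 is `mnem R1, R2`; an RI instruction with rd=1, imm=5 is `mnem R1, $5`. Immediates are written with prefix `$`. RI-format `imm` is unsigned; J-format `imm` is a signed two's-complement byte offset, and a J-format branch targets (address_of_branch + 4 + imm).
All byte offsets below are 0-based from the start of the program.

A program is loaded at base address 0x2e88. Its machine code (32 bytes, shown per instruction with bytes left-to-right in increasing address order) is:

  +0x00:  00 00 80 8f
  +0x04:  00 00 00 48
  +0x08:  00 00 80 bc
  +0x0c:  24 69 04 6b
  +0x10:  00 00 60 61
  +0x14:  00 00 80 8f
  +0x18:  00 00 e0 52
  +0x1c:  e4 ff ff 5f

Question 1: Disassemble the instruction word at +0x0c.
sbi R6, $289060

off 0x0c: read 24 69 04 6b as little → 0x6b046924
  op=0x6b046924>>26=0x1a ⇒ sbi (RI)
  rd: (w>>23)&0x7=0x6 → R6
  imm: (w>>0)&0x7fffff=0x46924 → $289060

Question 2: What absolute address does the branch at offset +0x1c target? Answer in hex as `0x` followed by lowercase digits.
0x2e8c

[1c] e4 ff ff 5f → 0x5fffffe4
  top 6b → 0x17 → beq [J]
  imm: (w>>0)&0x3ffffff=0x3ffffe4 (s26→-28) → $-28
  target = base 0x2e88 + off 0x1c + 4 + imm -28 = 0x2e8c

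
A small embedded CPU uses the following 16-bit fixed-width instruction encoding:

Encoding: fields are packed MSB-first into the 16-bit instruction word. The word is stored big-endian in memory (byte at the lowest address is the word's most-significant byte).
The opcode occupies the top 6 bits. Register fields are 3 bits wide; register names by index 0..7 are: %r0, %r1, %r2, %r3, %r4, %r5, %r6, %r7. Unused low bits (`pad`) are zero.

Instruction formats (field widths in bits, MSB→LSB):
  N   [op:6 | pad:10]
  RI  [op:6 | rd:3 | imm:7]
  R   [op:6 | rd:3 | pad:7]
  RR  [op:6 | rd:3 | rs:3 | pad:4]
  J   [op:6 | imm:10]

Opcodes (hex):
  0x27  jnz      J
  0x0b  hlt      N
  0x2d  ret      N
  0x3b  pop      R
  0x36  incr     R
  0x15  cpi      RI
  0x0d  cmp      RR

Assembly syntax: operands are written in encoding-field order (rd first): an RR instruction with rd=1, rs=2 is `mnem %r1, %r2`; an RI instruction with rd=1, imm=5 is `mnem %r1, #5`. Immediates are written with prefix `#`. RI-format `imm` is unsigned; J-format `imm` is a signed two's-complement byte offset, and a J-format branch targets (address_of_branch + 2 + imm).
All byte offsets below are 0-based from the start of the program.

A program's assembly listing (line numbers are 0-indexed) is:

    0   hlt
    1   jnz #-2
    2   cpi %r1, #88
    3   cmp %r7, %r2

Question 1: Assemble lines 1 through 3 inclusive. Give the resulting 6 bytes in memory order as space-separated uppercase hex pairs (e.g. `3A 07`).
L1: jnz op=0x27:6|imm=-2:10 ⇒ 0x9ffe ⇒ big 9f fe
L2: cpi op=0x15:6|rd=1:3|imm=88:7 ⇒ 0x54d8 ⇒ big 54 d8
L3: cmp op=0xd:6|rd=7:3|rs=2:3|pad=0:4 ⇒ 0x37a0 ⇒ big 37 a0

9F FE 54 D8 37 A0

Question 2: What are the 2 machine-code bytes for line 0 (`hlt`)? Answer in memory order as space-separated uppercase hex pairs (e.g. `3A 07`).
0. hlt fields op=0xb:6|pad=0:10 → word 2c00h → 2c 00

2C 00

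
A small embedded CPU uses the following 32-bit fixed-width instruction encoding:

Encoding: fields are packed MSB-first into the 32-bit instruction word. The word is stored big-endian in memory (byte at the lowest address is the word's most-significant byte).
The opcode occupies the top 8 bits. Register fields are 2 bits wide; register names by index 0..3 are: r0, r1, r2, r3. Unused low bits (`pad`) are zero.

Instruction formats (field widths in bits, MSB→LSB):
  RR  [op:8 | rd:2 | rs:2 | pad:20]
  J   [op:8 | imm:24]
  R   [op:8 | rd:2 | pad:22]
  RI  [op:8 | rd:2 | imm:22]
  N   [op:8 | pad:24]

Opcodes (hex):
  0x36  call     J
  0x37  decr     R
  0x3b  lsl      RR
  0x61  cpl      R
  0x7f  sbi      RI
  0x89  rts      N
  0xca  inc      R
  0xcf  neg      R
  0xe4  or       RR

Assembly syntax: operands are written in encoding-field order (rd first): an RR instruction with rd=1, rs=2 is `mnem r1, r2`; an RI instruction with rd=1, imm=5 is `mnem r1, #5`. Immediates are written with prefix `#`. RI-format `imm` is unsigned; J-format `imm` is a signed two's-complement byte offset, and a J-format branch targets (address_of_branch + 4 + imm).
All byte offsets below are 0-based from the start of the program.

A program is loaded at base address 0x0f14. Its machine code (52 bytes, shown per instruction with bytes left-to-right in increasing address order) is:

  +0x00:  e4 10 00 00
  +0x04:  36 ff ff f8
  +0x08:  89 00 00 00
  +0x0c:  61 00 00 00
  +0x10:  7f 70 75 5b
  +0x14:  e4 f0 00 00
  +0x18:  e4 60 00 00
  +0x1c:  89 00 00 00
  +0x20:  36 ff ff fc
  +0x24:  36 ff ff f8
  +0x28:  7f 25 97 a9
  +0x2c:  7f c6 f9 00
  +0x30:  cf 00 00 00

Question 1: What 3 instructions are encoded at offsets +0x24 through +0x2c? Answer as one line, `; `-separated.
call #-8; sbi r0, #2463657; sbi r3, #456960

+0x24: 36 ff ff f8 ⇒ word 0x36fffff8 (big)
  top 8b → 0x36 → call [J]
  [23:0] imm=16777208 (s24→-8) = #-8
+0x28: 7f 25 97 a9 ⇒ word 0x7f2597a9 (big)
  top 8b → 0x7f → sbi [RI]
  [23:22] rd=0 = r0
  [21:0] imm=2463657 = #2463657
+0x2c: 7f c6 f9 00 ⇒ word 0x7fc6f900 (big)
  top 8b → 0x7f → sbi [RI]
  [23:22] rd=3 = r3
  [21:0] imm=456960 = #456960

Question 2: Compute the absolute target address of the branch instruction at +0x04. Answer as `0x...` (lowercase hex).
off 0x04: read 36 ff ff f8 as big → 0x36fffff8
  top 8b → 0x36 → call [J]
  imm@[23:0]=0xfffff8 (s24→-8) ⇒ #-8
  target = base 0x0f14 + off 0x04 + 4 + imm -8 = 0x0f14

0x0f14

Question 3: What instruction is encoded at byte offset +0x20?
call #-4

[20] 36 ff ff fc → 0x36fffffc
  opcode bits[31:24]=0x36: call/J
  [23:0] imm=16777212 (s24→-4) = #-4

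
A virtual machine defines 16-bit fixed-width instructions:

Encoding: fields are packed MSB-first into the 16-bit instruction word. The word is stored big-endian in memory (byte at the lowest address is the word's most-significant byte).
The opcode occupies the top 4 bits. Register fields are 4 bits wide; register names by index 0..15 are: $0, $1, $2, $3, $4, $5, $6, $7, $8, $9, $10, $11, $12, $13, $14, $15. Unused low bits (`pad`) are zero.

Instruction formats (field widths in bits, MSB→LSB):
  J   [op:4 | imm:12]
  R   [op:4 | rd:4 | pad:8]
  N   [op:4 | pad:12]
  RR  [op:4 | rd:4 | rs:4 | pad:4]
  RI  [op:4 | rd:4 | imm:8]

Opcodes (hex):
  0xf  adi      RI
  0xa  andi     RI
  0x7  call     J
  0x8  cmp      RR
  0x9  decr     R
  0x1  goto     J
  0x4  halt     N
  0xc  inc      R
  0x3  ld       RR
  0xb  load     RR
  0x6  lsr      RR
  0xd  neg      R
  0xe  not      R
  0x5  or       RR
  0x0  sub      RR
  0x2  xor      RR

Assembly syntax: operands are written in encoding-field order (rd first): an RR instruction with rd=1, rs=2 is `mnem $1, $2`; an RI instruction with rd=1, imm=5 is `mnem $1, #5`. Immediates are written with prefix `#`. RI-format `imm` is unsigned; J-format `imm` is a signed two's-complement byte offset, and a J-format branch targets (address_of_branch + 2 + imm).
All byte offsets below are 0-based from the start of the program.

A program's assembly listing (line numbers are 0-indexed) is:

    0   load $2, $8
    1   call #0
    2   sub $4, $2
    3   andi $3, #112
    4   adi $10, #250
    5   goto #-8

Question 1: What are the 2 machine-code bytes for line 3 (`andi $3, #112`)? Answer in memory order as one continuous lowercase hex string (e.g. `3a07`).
line 3 (andi): pack op=0xa:4|rd=3:4|imm=112:8 = 0xa370; big→ a3 70

a370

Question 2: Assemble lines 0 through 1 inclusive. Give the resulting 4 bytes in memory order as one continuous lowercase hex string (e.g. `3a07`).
line 0 (load): pack op=0xb:4|rd=2:4|rs=8:4|pad=0:4 = 0xb280; big→ b2 80
line 1 (call): pack op=0x7:4|imm=0:12 = 0x7000; big→ 70 00

b2807000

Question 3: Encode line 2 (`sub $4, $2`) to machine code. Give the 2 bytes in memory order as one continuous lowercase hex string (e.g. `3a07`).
0420

2. sub fields op=0x0:4|rd=4:4|rs=2:4|pad=0:4 → word 0420h → 04 20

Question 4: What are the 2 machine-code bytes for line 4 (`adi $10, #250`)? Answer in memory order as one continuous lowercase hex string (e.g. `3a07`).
fafa

line 4 (adi): pack op=0xf:4|rd=10:4|imm=250:8 = 0xfafa; big→ fa fa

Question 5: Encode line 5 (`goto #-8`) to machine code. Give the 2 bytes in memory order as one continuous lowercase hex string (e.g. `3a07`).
1ff8

5. goto fields op=0x1:4|imm=-8:12 → word 1ff8h → 1f f8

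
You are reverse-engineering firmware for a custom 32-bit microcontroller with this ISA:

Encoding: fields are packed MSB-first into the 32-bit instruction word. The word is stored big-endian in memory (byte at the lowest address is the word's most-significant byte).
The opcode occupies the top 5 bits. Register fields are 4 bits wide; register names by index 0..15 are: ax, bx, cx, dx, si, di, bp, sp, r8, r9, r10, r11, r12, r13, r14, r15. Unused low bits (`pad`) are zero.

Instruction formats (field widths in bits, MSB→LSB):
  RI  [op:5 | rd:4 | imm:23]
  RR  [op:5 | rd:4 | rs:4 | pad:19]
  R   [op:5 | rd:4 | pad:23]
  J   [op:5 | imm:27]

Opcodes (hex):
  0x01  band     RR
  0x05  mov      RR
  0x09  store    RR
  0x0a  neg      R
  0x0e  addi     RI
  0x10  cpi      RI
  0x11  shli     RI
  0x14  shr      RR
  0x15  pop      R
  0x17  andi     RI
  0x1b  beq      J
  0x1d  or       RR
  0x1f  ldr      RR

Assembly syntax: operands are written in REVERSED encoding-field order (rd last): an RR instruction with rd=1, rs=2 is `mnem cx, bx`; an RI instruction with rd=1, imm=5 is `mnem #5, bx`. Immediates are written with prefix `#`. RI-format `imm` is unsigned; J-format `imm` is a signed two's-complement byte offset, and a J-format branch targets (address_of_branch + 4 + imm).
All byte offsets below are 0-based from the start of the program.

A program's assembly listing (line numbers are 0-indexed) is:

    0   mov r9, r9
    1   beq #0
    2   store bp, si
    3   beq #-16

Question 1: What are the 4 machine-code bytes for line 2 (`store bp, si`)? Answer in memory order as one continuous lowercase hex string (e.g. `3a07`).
4a300000

2. store fields op=0x9:5|rd=4:4|rs=6:4|pad=0:19 → word 4a300000h → 4a 30 00 00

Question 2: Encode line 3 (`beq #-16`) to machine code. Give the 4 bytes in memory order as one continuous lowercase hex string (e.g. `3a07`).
dffffff0

line 3 (beq): pack op=0x1b:5|imm=-16:27 = 0xdffffff0; big→ df ff ff f0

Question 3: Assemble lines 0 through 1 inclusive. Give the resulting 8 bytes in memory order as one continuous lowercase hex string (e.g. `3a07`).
0. mov fields op=0x5:5|rd=9:4|rs=9:4|pad=0:19 → word 2cc80000h → 2c c8 00 00
1. beq fields op=0x1b:5|imm=0:27 → word d8000000h → d8 00 00 00

2cc80000d8000000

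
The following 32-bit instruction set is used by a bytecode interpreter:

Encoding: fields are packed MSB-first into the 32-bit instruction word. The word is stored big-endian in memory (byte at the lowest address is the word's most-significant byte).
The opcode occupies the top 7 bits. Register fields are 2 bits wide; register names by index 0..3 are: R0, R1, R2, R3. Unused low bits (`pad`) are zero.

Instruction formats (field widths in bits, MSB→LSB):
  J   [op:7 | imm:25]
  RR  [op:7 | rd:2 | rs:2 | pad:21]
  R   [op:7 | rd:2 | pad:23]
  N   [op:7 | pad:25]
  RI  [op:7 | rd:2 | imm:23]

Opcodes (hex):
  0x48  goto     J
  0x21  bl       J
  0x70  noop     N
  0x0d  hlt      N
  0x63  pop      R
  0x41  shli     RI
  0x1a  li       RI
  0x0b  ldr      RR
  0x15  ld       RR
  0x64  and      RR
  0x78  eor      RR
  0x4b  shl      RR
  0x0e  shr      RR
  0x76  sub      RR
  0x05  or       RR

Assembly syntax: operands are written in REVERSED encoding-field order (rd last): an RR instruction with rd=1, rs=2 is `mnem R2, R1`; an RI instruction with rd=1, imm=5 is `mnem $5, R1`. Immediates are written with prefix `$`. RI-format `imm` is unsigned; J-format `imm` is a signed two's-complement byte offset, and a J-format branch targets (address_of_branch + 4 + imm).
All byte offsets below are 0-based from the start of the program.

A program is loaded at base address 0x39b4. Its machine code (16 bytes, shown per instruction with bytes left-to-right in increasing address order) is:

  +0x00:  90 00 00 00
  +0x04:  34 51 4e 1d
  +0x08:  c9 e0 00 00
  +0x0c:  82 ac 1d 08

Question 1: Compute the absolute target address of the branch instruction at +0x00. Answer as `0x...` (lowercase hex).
0x39b8

off 0x00: read 90 00 00 00 as big → 0x90000000
  top 7b → 0x48 → goto [J]
  imm: (w>>0)&0x1ffffff=0x0 → $0
  target = base 0x39b4 + off 0x00 + 4 + imm 0 = 0x39b8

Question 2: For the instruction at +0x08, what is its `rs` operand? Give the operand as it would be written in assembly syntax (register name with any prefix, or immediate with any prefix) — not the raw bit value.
R3

@+08  big-endian(c9 e0 00 00) = 0xc9e00000
  opcode bits[31:25]=0x64: and/RR
  [24:23] rd=3 = R3
  [22:21] rs=3 = R3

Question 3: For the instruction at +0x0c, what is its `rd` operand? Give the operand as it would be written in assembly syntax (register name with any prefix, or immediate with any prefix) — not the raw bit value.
R1

off 0x0c: read 82 ac 1d 08 as big → 0x82ac1d08
  top 7b → 0x41 → shli [RI]
  [24:23] rd=1 = R1
  [22:0] imm=2891016 = $2891016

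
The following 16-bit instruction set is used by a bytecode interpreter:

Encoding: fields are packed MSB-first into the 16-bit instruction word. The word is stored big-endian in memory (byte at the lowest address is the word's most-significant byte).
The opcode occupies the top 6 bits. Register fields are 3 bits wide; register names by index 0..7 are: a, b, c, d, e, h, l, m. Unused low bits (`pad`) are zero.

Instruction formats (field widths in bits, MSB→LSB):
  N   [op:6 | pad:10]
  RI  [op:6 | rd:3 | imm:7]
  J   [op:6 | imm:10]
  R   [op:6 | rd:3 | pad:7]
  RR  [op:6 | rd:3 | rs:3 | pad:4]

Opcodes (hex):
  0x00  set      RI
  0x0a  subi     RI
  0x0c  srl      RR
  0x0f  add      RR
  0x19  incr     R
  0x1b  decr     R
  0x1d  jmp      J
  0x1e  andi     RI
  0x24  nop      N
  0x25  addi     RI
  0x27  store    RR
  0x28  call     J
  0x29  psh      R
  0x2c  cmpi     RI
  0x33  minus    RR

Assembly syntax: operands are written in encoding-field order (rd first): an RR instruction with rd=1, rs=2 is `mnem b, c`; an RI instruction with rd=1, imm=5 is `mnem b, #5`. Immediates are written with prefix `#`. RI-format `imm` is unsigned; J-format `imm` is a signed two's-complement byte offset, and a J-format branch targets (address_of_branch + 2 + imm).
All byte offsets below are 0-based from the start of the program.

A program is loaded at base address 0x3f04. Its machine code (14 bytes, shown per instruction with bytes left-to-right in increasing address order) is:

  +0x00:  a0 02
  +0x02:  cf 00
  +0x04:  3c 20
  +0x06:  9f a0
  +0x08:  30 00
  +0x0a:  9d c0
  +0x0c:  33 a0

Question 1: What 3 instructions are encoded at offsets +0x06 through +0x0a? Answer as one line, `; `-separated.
store m, c; srl a, a; store d, e

@+06  big-endian(9f a0) = 0x9fa0
  opcode bits[15:10]=0x27: store/RR
  rd: (w>>7)&0x7=0x7 → m
  rs: (w>>4)&0x7=0x2 → c
@+08  big-endian(30 00) = 0x3000
  opcode bits[15:10]=0xc: srl/RR
  rd: (w>>7)&0x7=0x0 → a
  rs: (w>>4)&0x7=0x0 → a
@+0a  big-endian(9d c0) = 0x9dc0
  opcode bits[15:10]=0x27: store/RR
  rd: (w>>7)&0x7=0x3 → d
  rs: (w>>4)&0x7=0x4 → e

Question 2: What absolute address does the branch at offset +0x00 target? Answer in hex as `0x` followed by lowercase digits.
0x3f08

[00] a0 02 → 0xa002
  op=0xa002>>10=0x28 ⇒ call (J)
  imm@[9:0]=0x2 ⇒ #2
  target = base 0x3f04 + off 0x00 + 2 + imm 2 = 0x3f08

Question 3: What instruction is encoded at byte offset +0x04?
off 0x04: read 3c 20 as big → 0x3c20
  op=0x3c20>>10=0xf ⇒ add (RR)
  [9:7] rd=0 = a
  [6:4] rs=2 = c

add a, c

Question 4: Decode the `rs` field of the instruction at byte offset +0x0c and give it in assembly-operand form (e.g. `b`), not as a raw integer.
@+0c  big-endian(33 a0) = 0x33a0
  top 6b → 0xc → srl [RR]
  rd@[9:7]=0x7 ⇒ m
  rs@[6:4]=0x2 ⇒ c

c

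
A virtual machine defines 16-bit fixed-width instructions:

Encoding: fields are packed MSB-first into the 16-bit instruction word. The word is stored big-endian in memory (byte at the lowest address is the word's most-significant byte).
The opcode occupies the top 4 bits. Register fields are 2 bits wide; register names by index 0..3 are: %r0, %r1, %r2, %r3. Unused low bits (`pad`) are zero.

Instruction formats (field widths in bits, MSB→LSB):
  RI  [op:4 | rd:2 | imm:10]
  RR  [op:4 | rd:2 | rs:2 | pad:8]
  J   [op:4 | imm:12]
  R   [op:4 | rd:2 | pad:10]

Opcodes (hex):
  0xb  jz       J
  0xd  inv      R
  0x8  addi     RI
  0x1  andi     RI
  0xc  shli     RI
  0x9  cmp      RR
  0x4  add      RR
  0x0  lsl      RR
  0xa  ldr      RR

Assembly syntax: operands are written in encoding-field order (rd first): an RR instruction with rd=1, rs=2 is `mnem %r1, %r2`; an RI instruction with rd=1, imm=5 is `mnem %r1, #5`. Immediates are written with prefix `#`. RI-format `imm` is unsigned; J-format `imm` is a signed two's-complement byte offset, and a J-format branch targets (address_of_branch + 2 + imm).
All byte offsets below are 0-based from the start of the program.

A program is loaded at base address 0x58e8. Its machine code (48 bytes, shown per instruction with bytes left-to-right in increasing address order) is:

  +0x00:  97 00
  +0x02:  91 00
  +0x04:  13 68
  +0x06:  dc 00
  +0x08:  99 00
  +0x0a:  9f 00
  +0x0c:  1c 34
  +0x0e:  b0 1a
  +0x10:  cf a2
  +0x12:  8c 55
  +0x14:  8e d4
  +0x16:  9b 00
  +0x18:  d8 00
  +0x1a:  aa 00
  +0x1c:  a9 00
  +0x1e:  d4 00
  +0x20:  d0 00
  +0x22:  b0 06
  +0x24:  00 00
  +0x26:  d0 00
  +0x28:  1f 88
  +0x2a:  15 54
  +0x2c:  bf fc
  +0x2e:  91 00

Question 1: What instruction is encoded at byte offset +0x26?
inv %r0

[26] d0 00 → 0xd000
  op=0xd000>>12=0xd ⇒ inv (R)
  rd: (w>>10)&0x3=0x0 → %r0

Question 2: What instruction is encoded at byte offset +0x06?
inv %r3

+0x06: dc 00 ⇒ word 0xdc00 (big)
  opcode bits[15:12]=0xd: inv/R
  [11:10] rd=3 = %r3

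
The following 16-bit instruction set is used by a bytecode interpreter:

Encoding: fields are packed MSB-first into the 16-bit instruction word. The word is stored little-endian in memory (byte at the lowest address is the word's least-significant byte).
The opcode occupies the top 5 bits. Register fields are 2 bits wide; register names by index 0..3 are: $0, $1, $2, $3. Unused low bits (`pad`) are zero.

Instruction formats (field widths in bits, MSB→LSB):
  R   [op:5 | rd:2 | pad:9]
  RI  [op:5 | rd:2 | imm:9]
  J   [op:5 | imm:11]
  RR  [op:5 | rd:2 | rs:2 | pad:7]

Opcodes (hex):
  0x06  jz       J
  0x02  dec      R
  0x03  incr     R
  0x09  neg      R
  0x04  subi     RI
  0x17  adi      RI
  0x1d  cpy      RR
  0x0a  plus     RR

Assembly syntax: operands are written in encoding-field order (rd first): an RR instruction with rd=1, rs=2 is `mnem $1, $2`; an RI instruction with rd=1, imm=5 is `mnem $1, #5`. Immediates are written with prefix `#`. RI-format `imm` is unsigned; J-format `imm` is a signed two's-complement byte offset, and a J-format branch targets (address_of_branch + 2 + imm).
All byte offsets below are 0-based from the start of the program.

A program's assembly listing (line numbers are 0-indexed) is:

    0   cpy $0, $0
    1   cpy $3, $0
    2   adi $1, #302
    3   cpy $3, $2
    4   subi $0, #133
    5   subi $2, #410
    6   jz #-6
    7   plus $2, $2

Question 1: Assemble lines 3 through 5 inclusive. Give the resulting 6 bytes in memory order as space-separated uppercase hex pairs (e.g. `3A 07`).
L3: cpy op=0x1d:5|rd=3:2|rs=2:2|pad=0:7 ⇒ 0xef00 ⇒ little 00 ef
L4: subi op=0x4:5|rd=0:2|imm=133:9 ⇒ 0x2085 ⇒ little 85 20
L5: subi op=0x4:5|rd=2:2|imm=410:9 ⇒ 0x259a ⇒ little 9a 25

00 EF 85 20 9A 25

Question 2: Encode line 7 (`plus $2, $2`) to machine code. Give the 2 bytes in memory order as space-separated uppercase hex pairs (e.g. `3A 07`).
00 55

L7: plus op=0xa:5|rd=2:2|rs=2:2|pad=0:7 ⇒ 0x5500 ⇒ little 00 55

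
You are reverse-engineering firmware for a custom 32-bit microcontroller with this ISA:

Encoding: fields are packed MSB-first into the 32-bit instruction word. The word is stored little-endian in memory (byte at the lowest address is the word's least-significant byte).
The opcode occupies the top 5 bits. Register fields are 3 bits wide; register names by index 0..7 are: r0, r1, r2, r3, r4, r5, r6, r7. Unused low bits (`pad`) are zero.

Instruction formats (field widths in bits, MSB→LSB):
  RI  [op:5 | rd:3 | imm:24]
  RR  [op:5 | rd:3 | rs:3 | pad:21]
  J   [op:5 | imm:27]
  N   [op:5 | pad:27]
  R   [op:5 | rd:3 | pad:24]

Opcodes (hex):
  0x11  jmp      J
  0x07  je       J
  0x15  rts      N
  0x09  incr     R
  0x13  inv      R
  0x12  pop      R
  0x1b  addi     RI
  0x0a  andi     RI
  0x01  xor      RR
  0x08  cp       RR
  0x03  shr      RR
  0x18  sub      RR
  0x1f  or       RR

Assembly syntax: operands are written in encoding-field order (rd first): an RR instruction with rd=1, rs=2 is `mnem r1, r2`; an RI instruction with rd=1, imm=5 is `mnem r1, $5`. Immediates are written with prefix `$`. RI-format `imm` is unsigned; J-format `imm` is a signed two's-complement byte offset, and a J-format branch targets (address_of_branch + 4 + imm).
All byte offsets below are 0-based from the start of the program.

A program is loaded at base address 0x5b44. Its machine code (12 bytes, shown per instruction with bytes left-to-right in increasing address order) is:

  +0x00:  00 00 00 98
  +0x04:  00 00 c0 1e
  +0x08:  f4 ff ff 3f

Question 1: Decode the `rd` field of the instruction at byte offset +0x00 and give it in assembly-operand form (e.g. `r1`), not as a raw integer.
r0

off 0x00: read 00 00 00 98 as little → 0x98000000
  top 5b → 0x13 → inv [R]
  rd: (w>>24)&0x7=0x0 → r0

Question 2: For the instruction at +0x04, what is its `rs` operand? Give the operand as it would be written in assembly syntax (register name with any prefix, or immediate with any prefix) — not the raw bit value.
[04] 00 00 c0 1e → 0x1ec00000
  top 5b → 0x3 → shr [RR]
  rd@[26:24]=0x6 ⇒ r6
  rs@[23:21]=0x6 ⇒ r6

r6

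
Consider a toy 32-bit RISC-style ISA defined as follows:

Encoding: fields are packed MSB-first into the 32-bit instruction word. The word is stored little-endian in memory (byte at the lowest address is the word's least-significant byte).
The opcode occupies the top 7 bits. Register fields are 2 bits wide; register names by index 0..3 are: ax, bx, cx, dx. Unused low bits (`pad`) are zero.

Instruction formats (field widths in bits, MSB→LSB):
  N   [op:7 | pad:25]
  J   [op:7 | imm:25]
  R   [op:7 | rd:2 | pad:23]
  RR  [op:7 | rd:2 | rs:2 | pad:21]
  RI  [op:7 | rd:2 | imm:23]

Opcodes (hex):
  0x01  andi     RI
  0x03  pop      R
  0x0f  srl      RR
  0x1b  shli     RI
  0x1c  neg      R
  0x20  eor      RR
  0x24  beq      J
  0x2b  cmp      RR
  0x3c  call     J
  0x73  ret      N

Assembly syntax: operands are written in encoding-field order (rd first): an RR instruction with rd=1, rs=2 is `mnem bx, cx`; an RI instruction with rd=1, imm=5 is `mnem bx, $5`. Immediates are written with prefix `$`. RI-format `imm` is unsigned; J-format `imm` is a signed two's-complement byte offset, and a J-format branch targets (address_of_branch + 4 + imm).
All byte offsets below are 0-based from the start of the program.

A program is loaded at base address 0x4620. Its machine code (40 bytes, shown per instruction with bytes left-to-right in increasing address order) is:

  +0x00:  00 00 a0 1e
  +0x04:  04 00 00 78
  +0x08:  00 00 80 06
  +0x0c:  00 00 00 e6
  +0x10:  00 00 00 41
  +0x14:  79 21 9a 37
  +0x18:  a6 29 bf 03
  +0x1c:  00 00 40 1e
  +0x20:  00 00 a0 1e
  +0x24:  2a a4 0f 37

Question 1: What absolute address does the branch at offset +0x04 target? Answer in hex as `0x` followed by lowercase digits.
+0x04: 04 00 00 78 ⇒ word 0x78000004 (little)
  top 7b → 0x3c → call [J]
  imm@[24:0]=0x4 ⇒ $4
  target = base 0x4620 + off 0x04 + 4 + imm 4 = 0x462c

0x462c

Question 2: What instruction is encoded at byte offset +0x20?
[20] 00 00 a0 1e → 0x1ea00000
  opcode bits[31:25]=0xf: srl/RR
  rd@[24:23]=0x1 ⇒ bx
  rs@[22:21]=0x1 ⇒ bx

srl bx, bx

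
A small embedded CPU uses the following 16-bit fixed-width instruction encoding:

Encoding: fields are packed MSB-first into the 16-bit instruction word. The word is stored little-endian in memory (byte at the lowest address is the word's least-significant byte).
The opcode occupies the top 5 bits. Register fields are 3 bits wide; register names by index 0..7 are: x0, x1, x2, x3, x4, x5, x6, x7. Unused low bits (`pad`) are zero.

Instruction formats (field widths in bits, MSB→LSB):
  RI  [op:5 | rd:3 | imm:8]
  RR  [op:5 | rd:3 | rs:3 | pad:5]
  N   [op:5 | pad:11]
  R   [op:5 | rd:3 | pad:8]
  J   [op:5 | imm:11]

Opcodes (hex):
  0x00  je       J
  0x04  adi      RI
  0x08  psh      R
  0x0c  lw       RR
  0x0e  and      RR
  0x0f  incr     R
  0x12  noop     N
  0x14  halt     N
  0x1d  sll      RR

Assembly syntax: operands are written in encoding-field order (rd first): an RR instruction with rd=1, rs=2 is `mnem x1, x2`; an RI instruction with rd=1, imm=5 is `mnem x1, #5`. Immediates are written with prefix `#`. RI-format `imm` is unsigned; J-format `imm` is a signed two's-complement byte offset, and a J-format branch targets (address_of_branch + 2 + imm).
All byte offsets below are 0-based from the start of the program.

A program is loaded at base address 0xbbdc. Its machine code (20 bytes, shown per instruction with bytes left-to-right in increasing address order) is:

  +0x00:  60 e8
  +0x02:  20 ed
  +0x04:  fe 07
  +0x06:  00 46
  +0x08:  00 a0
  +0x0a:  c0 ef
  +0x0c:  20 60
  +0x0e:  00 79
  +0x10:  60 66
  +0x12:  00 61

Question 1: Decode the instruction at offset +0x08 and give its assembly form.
@+08  little-endian(00 a0) = 0xa000
  opcode bits[15:11]=0x14: halt/N

halt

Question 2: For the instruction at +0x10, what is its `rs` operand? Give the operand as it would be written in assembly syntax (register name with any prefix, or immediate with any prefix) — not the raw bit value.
+0x10: 60 66 ⇒ word 0x6660 (little)
  top 5b → 0xc → lw [RR]
  [10:8] rd=6 = x6
  [7:5] rs=3 = x3

x3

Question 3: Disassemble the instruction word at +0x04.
@+04  little-endian(fe 07) = 0x07fe
  opcode bits[15:11]=0x0: je/J
  [10:0] imm=2046 (s11→-2) = #-2

je #-2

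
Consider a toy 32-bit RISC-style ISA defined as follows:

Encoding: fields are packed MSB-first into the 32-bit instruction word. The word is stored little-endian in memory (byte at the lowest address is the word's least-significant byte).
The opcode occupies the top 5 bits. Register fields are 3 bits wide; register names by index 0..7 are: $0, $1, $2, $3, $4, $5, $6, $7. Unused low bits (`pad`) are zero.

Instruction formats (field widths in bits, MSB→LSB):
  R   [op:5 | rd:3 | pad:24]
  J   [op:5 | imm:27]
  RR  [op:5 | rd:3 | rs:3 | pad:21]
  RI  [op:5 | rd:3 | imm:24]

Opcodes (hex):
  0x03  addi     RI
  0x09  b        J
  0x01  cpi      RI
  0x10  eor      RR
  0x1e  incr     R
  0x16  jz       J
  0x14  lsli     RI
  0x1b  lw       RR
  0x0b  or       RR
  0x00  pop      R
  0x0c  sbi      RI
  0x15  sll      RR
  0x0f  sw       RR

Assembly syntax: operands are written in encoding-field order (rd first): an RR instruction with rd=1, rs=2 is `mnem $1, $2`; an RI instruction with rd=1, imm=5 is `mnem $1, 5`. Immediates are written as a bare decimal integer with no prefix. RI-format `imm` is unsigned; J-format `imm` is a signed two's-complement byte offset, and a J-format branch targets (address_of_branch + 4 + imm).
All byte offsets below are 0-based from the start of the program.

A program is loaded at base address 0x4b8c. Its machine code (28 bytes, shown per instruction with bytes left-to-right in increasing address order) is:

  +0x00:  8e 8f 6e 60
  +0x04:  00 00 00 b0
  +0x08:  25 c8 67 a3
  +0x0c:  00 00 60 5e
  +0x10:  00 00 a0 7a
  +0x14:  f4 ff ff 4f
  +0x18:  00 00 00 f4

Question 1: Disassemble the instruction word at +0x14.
b -12

+0x14: f4 ff ff 4f ⇒ word 0x4ffffff4 (little)
  op=0x4ffffff4>>27=0x9 ⇒ b (J)
  imm@[26:0]=0x7fffff4 (s27→-12) ⇒ -12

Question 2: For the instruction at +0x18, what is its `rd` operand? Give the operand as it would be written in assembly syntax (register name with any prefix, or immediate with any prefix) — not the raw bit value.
@+18  little-endian(00 00 00 f4) = 0xf4000000
  op=0xf4000000>>27=0x1e ⇒ incr (R)
  rd@[26:24]=0x4 ⇒ $4

$4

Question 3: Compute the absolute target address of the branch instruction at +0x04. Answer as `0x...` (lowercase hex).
off 0x04: read 00 00 00 b0 as little → 0xb0000000
  top 5b → 0x16 → jz [J]
  imm@[26:0]=0x0 ⇒ 0
  target = base 0x4b8c + off 0x04 + 4 + imm 0 = 0x4b94

0x4b94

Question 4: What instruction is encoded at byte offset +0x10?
sw $2, $5

+0x10: 00 00 a0 7a ⇒ word 0x7aa00000 (little)
  opcode bits[31:27]=0xf: sw/RR
  rd: (w>>24)&0x7=0x2 → $2
  rs: (w>>21)&0x7=0x5 → $5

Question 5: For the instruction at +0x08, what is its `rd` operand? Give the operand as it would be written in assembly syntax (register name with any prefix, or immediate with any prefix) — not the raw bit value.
@+08  little-endian(25 c8 67 a3) = 0xa367c825
  op=0xa367c825>>27=0x14 ⇒ lsli (RI)
  rd: (w>>24)&0x7=0x3 → $3
  imm: (w>>0)&0xffffff=0x67c825 → 6801445

$3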